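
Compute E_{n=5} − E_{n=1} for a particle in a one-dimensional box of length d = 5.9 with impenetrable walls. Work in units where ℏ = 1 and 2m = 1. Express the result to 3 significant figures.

ΔE = 6.80

E_n = n²π²ℏ²/(2md²), so ΔE = (5² − 1²) π²ℏ²/(2md²).
ΔE = 24 × π² / (2 × 0.5 × 5.9²) = 6.805.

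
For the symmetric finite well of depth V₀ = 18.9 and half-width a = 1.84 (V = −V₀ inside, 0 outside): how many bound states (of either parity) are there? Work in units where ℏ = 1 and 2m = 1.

N = 6

The dimensionless depth is z₀ = a√(2mV₀)/ℏ = 1.84 × √(18.90) = 7.999.
The even/odd transcendental equations gain one root per π/2 in z₀, giving N = 1 + ⌊2z₀/π⌋ = 1 + ⌊5.092⌋ = 6.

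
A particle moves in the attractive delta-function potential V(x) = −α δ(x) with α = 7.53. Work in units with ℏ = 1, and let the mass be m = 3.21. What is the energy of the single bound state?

E = -91.0

The bound state is ψ(x) = √κ e^{−κ|x|}. The derivative jump ψ'(0⁺) − ψ'(0⁻) = −(2mα/ℏ²)ψ(0) fixes κ = mα/ℏ² = 24.17.
Then E = −ℏ²κ²/(2m) = −mα²/(2ℏ²) = -91.00.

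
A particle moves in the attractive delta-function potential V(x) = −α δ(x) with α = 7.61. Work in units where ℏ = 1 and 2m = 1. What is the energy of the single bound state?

E = -14.5

The bound state is ψ(x) = √κ e^{−κ|x|}. The derivative jump ψ'(0⁺) − ψ'(0⁻) = −(2mα/ℏ²)ψ(0) fixes κ = mα/ℏ² = 3.805.
Then E = −ℏ²κ²/(2m) = −mα²/(2ℏ²) = -14.48.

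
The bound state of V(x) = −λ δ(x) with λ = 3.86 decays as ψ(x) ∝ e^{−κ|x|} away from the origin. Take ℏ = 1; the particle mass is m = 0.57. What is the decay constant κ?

κ = 2.20

Integrate −(ℏ²/2m)ψ'' − λδ(x)ψ = Eψ from −ε to +ε: the ψ'' term gives ψ'(0⁺) − ψ'(0⁻) and the δ term gives −(2mλ/ℏ²)ψ(0).
With ψ ∝ e^{−κ|x|} this yields −2κ = −2mλ/ℏ², so κ = mλ/ℏ² = 2.200.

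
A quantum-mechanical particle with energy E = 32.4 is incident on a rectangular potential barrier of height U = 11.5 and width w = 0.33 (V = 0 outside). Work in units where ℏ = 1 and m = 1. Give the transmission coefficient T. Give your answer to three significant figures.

T = 0.966

E > U: inside the barrier k₂ = √(2m(E − U))/ℏ = 6.465, k₂w = 2.134.
Matching at both interfaces gives T⁻¹ = 1 + U² sin²(k₂w) / [4E(E − U)] = 1.035, hence T = 0.966.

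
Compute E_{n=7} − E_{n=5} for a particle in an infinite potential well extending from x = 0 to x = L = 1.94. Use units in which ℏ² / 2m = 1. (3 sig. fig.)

E_n = n²π²ℏ²/(2mL²), so ΔE = (7² − 5²) π²ℏ²/(2mL²).
ΔE = 24 × π² / (2 × 0.5 × 1.94²) = 62.94.

ΔE = 62.9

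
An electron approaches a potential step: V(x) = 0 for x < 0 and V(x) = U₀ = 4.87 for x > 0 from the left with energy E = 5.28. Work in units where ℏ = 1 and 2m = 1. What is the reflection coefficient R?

On each side the TISE gives plane waves with k = √(2m(E − V))/ℏ: k₁ = √(2·½·5.28) = 2.298, k₂ = √(2·½·0.41) = 0.6403.
Matching ψ and ψ′ at x = 0 gives r = (k₁ − k₂)/(k₁ + k₂), so R = r² = 0.3183 and T = 1 − R = 0.6817.

R = 0.318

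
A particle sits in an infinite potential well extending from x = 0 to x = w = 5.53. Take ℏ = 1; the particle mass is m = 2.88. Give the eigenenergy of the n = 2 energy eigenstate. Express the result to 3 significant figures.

Requiring ψ(0) = ψ(w) = 0 quantises k = nπ/w, hence E_n = ℏ²k²/2m = n²π²ℏ²/(2mw²).
E_2 = 2² × π² / (2 × 2.88 × 5.53²) = 0.2241.

E = 0.224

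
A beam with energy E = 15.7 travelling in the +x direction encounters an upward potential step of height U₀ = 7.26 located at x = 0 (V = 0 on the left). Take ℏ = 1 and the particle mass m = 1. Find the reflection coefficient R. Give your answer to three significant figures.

On each side the TISE gives plane waves with k = √(2m(E − V))/ℏ: k₁ = √(2·1·15.7) = 5.604, k₂ = √(2·1·8.44) = 4.109.
Continuity of ψ and ψ′ at the step yields the reflection amplitude r = (k₁ − k₂)/(k₁ + k₂) = 0.1539; thus R = |r|² = 0.02370, T = 0.9763.

R = 0.0237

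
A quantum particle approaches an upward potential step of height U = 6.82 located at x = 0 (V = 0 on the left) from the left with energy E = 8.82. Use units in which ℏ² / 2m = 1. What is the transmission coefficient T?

T = 0.874

On each side the TISE gives plane waves with k = √(2m(E − V))/ℏ: k₁ = √(2·½·8.82) = 2.970, k₂ = √(2·½·2) = 1.414.
Continuity of ψ and ψ′ at the step yields the reflection amplitude r = (k₁ − k₂)/(k₁ + k₂) = 0.3548; thus R = |r|² = 0.1259, T = 0.8741.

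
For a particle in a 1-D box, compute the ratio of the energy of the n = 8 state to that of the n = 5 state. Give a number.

E_n = n²π²ℏ²/(2mL²) so the ratio is n₂²/n₁² = 64/25 = 2.56.

2.56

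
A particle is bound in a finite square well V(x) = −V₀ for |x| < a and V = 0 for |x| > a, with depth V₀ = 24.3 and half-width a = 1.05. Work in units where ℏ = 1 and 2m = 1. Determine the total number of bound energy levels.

The dimensionless depth is z₀ = a√(2mV₀)/ℏ = 1.05 × √(24.30) = 5.176.
The even/odd transcendental equations gain one root per π/2 in z₀, giving N = 1 + ⌊2z₀/π⌋ = 1 + ⌊3.295⌋ = 4.

N = 4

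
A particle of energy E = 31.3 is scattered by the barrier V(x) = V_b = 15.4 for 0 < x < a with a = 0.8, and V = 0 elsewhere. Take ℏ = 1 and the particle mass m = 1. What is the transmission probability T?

Above the barrier the interior wavenumber is k₂ = √(2m(E − V_b))/ℏ = 5.639, giving phase k₂a = 4.511.
T = [1 + V_b² sin²(k₂a) / (4E(E − V_b))]⁻¹ = 1/1.114 = 0.897.

T = 0.897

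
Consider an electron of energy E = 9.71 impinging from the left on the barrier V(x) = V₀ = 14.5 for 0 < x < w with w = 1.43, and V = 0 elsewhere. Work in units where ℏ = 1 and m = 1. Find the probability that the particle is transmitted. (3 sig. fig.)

Since E < V₀ the interior solution is evanescent with decay constant κ = √(2m(V₀ − E))/ℏ = 3.095.
κw = 4.426, sinh(κw) = 41.80.
The exact tunnelling result is T⁻¹ = 1 + V₀² sinh²(κw) / [4E(V₀ − E)] = 1975, so T = 0.000506.

T = 0.000506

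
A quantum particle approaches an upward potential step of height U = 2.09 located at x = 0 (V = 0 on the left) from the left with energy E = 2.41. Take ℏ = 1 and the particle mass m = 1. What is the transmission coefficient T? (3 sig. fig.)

T = 0.783

On each side the TISE gives plane waves with k = √(2m(E − V))/ℏ: k₁ = √(2·1·2.41) = 2.195, k₂ = √(2·1·0.32) = 0.8000.
Continuity of ψ and ψ′ at the step yields the reflection amplitude r = (k₁ − k₂)/(k₁ + k₂) = 0.4659; thus R = |r|² = 0.2170, T = 0.7830.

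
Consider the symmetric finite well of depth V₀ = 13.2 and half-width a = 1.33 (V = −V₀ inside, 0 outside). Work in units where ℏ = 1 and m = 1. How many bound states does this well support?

Define the well-strength parameter z₀ = (a/ℏ)√(2mV₀) = 1.33 × √(2·1·13.2) = 6.834.
A new bound state (alternating even/odd) appears each time z₀ passes a multiple of π/2, so N = ⌊2z₀/π⌋ + 1 = ⌊4.350⌋ + 1 = 5.

N = 5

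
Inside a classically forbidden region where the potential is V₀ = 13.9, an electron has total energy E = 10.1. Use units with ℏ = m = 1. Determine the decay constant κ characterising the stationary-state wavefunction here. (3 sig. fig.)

κ = 2.76

Since E < V₀ the TISE in this region is ψ'' = κ²ψ with κ = √(2m(V₀ − E))/ℏ.
κ = √(2 × 1 × 3.8) = 2.757.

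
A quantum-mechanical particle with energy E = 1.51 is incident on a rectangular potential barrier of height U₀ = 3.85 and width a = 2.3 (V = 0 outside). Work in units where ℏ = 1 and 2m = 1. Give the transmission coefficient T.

T = 0.00335

E < U₀: inside the barrier ψ ∝ e^{±κx} with κ = √(2m(U₀ − E))/ℏ = 1.530.
κa = 3.518, sinh(κa) = 16.85.
Matching ψ, ψ′ at both faces gives T = [1 + U₀² sinh²(κa) / (4E(U₀ − E))]⁻¹ = 1/298.7 = 0.00335.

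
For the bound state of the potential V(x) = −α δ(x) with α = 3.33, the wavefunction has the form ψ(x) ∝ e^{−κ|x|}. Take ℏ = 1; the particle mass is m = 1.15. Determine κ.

Integrating the TISE across x = 0 gives the cusp condition ψ'(0⁺) − ψ'(0⁻) = −(2mα/ℏ²)ψ(0).
With ψ ∝ e^{−κ|x|} this yields −2κ = −2mα/ℏ², so κ = mα/ℏ² = 3.830.

κ = 3.83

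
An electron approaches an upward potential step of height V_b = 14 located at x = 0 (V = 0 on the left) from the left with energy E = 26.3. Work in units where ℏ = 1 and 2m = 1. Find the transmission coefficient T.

On each side the TISE gives plane waves with k = √(2m(E − V))/ℏ: k₁ = √(2·½·26.3) = 5.128, k₂ = √(2·½·12.3) = 3.507.
Matching ψ and ψ′ at x = 0 gives r = (k₁ − k₂)/(k₁ + k₂), so R = r² = 0.03525 and T = 1 − R = 0.9648.

T = 0.965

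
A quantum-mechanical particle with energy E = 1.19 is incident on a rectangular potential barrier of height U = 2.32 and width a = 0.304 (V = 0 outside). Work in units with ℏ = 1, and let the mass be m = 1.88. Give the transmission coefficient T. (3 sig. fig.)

E < U: inside the barrier ψ ∝ e^{±κx} with κ = √(2m(U − E))/ℏ = 2.061.
κa = 0.6266, sinh(κa) = 0.6684.
Matching ψ, ψ′ at both faces gives T = [1 + U² sinh²(κa) / (4E(U − E))]⁻¹ = 1/1.447 = 0.691.

T = 0.691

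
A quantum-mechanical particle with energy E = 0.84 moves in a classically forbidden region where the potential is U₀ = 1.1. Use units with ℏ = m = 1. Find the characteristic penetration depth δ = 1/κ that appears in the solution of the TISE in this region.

Since E < U₀ the TISE in this region is ψ'' = κ²ψ with κ = √(2m(U₀ − E))/ℏ.
κ = √(2 × 1 × 0.26) = 0.7211. The penetration depth is δ = 1/κ = 1.39.

δ = 1.39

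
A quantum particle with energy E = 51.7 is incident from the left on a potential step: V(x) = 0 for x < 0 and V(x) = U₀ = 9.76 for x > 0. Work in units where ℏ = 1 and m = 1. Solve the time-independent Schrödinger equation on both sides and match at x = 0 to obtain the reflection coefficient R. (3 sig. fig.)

The wavenumbers are k₁ = √(2mE)/ℏ = 10.17 on the left and k₂ = √(2m(E − U₀))/ℏ = 9.159 on the right.
Continuity of ψ and ψ′ at the step yields the reflection amplitude r = (k₁ − k₂)/(k₁ + k₂) = 0.05226; thus R = |r|² = 0.002731, T = 0.9973.

R = 0.00273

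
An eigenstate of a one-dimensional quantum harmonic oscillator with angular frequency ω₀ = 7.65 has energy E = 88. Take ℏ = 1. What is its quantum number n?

n = 11

Invert E_n = (n + ½)ℏω₀: n = E/ℏω₀ − ½ = 11.003, so n = 11.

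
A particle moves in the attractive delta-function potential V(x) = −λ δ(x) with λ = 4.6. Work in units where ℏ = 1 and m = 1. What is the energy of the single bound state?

E = -10.6

The bound state is ψ(x) = √κ e^{−κ|x|}. The derivative jump ψ'(0⁺) − ψ'(0⁻) = −(2mλ/ℏ²)ψ(0) fixes κ = mλ/ℏ² = 4.600.
Then E = −ℏ²κ²/(2m) = −mλ²/(2ℏ²) = -10.58.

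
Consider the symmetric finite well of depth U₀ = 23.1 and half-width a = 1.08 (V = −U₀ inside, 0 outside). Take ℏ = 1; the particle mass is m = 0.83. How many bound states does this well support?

N = 5

The dimensionless depth is z₀ = a√(2mU₀)/ℏ = 1.08 × √(38.35) = 6.688.
The even/odd transcendental equations gain one root per π/2 in z₀, giving N = 1 + ⌊2z₀/π⌋ = 1 + ⌊4.258⌋ = 5.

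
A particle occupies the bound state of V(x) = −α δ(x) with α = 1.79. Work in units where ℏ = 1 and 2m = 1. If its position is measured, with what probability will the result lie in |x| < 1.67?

The normalised bound state is ψ = √κ e^{−κ|x|} with κ = mα/ℏ² = 0.8950.
P(|x| < d) = ∫_{−d}^{d} κ e^{−2κ|x|} dx = 1 − e^{−2κd} = 1 − e^{−2.989} = 0.9497.

P = 0.950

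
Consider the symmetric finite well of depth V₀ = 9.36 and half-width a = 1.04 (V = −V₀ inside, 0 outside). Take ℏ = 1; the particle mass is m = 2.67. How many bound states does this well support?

Define the well-strength parameter z₀ = (a/ℏ)√(2mV₀) = 1.04 × √(2·2.67·9.36) = 7.353.
A new bound state (alternating even/odd) appears each time z₀ passes a multiple of π/2, so N = ⌊2z₀/π⌋ + 1 = ⌊4.681⌋ + 1 = 5.

N = 5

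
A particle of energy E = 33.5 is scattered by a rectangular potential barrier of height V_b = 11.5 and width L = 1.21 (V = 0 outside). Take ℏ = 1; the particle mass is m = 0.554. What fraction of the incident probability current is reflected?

R = 0.00414

E > V_b: inside the barrier k₂ = √(2m(E − V_b))/ℏ = 4.937, k₂L = 5.974.
Matching at both interfaces gives T⁻¹ = 1 + V_b² sin²(k₂L) / [4E(E − V_b)] = 1.004, hence T = 0.996.
R = 1 − T = 0.00414.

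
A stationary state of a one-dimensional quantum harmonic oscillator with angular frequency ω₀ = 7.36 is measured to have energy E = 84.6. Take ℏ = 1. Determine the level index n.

n = 11

Invert E_n = (n + ½)ℏω₀: n = E/ℏω₀ − ½ = 10.995, so n = 11.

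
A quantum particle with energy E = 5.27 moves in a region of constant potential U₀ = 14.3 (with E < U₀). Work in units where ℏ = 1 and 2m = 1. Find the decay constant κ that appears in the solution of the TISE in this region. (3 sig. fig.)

κ = 3.00

Since E < U₀ the TISE in this region is ψ'' = κ²ψ with κ = √(2m(U₀ − E))/ℏ.
κ = √(2 × 0.5 × 9.03) = 3.005.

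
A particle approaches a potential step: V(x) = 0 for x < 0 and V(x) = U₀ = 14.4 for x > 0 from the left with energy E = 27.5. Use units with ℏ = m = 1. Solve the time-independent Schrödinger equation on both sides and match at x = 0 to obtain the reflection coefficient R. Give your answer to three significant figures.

R = 0.0336

The wavenumbers are k₁ = √(2mE)/ℏ = 7.416 on the left and k₂ = √(2m(E − U₀))/ℏ = 5.119 on the right.
Matching ψ and ψ′ at x = 0 gives r = (k₁ − k₂)/(k₁ + k₂), so R = r² = 0.03360 and T = 1 − R = 0.9664.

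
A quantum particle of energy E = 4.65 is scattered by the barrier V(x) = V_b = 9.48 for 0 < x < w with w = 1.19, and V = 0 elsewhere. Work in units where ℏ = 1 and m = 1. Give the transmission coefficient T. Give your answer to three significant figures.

T = 0.00245

Since E < V_b the interior solution is evanescent with decay constant κ = √(2m(V_b − E))/ℏ = 3.108.
κw = 3.699, sinh(κw) = 20.18.
Matching ψ, ψ′ at both faces gives T = [1 + V_b² sinh²(κw) / (4E(V_b − E))]⁻¹ = 1/408.5 = 0.00245.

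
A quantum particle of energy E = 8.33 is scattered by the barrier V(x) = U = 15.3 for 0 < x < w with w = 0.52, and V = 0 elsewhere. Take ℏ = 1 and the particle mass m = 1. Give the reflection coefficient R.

E < U: inside the barrier ψ ∝ e^{±κx} with κ = √(2m(U − E))/ℏ = 3.734.
κw = 1.941, sinh(κw) = 3.413.
The exact tunnelling result is T⁻¹ = 1 + U² sinh²(κw) / [4E(U − E)] = 12.74, so T = 0.0785.
R = 1 − T = 0.922.

R = 0.922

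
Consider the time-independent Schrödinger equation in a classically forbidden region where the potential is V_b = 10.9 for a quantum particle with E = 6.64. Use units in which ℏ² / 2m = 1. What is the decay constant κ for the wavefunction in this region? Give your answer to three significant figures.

Since E < V_b the TISE in this region is ψ'' = κ²ψ with κ = √(2m(V_b − E))/ℏ.
κ = √(2 × 0.5 × 4.26) = 2.064.

κ = 2.06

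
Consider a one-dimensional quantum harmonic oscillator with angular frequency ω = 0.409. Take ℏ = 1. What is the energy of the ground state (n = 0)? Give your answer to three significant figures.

Using E_n = (n + ½)ℏω: E_0 = 0.5 × 0.409 = 0.2045.

E = 0.205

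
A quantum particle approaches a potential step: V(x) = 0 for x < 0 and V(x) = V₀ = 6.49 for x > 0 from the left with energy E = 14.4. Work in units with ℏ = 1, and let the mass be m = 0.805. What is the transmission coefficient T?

T = 0.978

On each side the TISE gives plane waves with k = √(2m(E − V))/ℏ: k₁ = √(2·0.805·14.4) = 4.815, k₂ = √(2·0.805·7.91) = 3.569.
Matching ψ and ψ′ at x = 0 gives r = (k₁ − k₂)/(k₁ + k₂), so R = r² = 0.02210 and T = 1 − R = 0.9779.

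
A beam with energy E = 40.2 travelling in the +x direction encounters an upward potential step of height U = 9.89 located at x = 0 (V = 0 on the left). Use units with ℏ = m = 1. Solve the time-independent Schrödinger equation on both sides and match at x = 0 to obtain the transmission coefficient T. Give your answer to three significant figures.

T = 0.995

The wavenumbers are k₁ = √(2mE)/ℏ = 8.967 on the left and k₂ = √(2m(E − U))/ℏ = 7.786 on the right.
Continuity of ψ and ψ′ at the step yields the reflection amplitude r = (k₁ − k₂)/(k₁ + k₂) = 0.07048; thus R = |r|² = 0.004967, T = 0.9950.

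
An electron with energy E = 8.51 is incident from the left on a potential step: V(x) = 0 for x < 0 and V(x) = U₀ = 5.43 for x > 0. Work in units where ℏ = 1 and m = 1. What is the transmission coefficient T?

On each side the TISE gives plane waves with k = √(2m(E − V))/ℏ: k₁ = √(2·1·8.51) = 4.126, k₂ = √(2·1·3.08) = 2.482.
Matching ψ and ψ′ at x = 0 gives r = (k₁ − k₂)/(k₁ + k₂), so R = r² = 0.06188 and T = 1 − R = 0.9381.

T = 0.938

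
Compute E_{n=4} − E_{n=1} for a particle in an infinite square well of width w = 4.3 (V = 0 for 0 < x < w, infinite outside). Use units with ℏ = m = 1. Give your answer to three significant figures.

ΔE = 4.00

E_n = n²π²ℏ²/(2mw²), so ΔE = (4² − 1²) π²ℏ²/(2mw²).
ΔE = 15 × π² / (2 × 1 × 4.3²) = 4.003.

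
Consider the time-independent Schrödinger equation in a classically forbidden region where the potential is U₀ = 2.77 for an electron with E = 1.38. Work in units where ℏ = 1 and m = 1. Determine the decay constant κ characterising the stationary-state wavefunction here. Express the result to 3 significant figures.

κ = 1.67

Since E < U₀ the TISE in this region is ψ'' = κ²ψ with κ = √(2m(U₀ − E))/ℏ.
κ = √(2 × 1 × 1.39) = 1.667.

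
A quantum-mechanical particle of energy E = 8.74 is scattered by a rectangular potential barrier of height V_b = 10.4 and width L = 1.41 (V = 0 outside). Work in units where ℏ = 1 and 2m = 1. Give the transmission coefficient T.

T = 0.0565

Since E < V_b the interior solution is evanescent with decay constant κ = √(2m(V_b − E))/ℏ = 1.288.
κL = 1.817, sinh(κL) = 2.994.
The exact tunnelling result is T⁻¹ = 1 + V_b² sinh²(κL) / [4E(V_b − E)] = 17.71, so T = 0.0565.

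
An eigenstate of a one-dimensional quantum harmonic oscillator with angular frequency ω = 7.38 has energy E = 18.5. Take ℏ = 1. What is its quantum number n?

Invert E_n = (n + ½)ℏω: n = E/ℏω − ½ = 2.007, so n = 2.

n = 2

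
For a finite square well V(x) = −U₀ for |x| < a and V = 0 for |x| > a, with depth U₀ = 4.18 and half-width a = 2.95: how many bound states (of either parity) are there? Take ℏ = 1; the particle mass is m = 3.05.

Define the well-strength parameter z₀ = (a/ℏ)√(2mU₀) = 2.95 × √(2·3.05·4.18) = 14.90.
A new bound state (alternating even/odd) appears each time z₀ passes a multiple of π/2, so N = ⌊2z₀/π⌋ + 1 = ⌊9.483⌋ + 1 = 10.

N = 10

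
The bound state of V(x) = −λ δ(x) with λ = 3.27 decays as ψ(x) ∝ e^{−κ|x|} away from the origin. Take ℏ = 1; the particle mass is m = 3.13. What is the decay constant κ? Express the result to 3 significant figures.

Integrate −(ℏ²/2m)ψ'' − λδ(x)ψ = Eψ from −ε to +ε: the ψ'' term gives ψ'(0⁺) − ψ'(0⁻) and the δ term gives −(2mλ/ℏ²)ψ(0).
With ψ ∝ e^{−κ|x|} this yields −2κ = −2mλ/ℏ², so κ = mλ/ℏ² = 10.24.

κ = 10.2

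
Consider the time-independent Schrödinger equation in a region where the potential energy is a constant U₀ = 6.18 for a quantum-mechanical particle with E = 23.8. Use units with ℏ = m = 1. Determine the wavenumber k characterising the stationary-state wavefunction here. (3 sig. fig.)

k = 5.94

With E > U₀ the solution is oscillatory, ψ ∝ e^{±ikx} with k = √(2m(E − U₀))/ℏ.
k = √(2 × 1 × 17.62) = 5.936.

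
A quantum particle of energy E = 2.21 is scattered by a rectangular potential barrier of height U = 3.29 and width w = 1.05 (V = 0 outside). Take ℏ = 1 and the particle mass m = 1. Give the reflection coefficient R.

Since E < U the interior solution is evanescent with decay constant κ = √(2m(U − E))/ℏ = 1.470.
κw = 1.543, sinh(κw) = 2.233.
Matching ψ, ψ′ at both faces gives T = [1 + U² sinh²(κw) / (4E(U − E))]⁻¹ = 1/6.653 = 0.150.
R = 1 − T = 0.850.

R = 0.850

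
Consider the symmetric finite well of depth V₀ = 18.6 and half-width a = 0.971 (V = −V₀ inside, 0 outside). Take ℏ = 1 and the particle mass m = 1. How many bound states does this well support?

N = 4

The dimensionless depth is z₀ = a√(2mV₀)/ℏ = 0.971 × √(37.20) = 5.922.
A new bound state (alternating even/odd) appears each time z₀ passes a multiple of π/2, so N = ⌊2z₀/π⌋ + 1 = ⌊3.770⌋ + 1 = 4.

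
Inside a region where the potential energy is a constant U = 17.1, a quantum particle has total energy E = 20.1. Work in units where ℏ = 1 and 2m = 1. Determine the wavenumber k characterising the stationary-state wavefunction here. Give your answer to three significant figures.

k = 1.73

With E > U the solution is oscillatory, ψ ∝ e^{±ikx} with k = √(2m(E − U))/ℏ.
k = √(2 × 0.5 × 3) = 1.732.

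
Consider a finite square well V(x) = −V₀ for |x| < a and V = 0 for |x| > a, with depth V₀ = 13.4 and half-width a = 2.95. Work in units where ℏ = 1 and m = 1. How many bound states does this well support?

N = 10

The dimensionless depth is z₀ = a√(2mV₀)/ℏ = 2.95 × √(26.80) = 15.27.
The even/odd transcendental equations gain one root per π/2 in z₀, giving N = 1 + ⌊2z₀/π⌋ = 1 + ⌊9.722⌋ = 10.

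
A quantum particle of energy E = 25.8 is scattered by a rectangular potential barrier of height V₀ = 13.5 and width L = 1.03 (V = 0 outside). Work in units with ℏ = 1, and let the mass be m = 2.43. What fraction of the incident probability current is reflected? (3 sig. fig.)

E > V₀: inside the barrier k₂ = √(2m(E − V₀))/ℏ = 7.732, k₂L = 7.964.
T = [1 + V₀² sin²(k₂L) / (4E(E − V₀))]⁻¹ = 1/1.142 = 0.876.
R = 1 − T = 0.124.

R = 0.124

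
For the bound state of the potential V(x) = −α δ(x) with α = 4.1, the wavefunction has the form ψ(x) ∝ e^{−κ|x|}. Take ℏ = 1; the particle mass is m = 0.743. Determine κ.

κ = 3.05

Integrating the TISE across x = 0 gives the cusp condition ψ'(0⁺) − ψ'(0⁻) = −(2mα/ℏ²)ψ(0).
With ψ ∝ e^{−κ|x|} this yields −2κ = −2mα/ℏ², so κ = mα/ℏ² = 3.046.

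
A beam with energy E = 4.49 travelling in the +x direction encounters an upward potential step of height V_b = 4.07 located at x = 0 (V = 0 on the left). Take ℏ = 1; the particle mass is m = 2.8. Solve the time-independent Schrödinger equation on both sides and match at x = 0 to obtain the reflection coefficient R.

The wavenumbers are k₁ = √(2mE)/ℏ = 5.014 on the left and k₂ = √(2m(E − V_b))/ℏ = 1.534 on the right.
Continuity of ψ and ψ′ at the step yields the reflection amplitude r = (k₁ − k₂)/(k₁ + k₂) = 0.5316; thus R = |r|² = 0.2826, T = 0.7174.

R = 0.283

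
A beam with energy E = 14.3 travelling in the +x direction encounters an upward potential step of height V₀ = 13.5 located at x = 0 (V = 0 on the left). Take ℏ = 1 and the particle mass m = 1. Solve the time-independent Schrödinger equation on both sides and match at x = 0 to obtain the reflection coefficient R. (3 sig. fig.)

The wavenumbers are k₁ = √(2mE)/ℏ = 5.348 on the left and k₂ = √(2m(E − V₀))/ℏ = 1.265 on the right.
Matching ψ and ψ′ at x = 0 gives r = (k₁ − k₂)/(k₁ + k₂), so R = r² = 0.3812 and T = 1 − R = 0.6188.

R = 0.381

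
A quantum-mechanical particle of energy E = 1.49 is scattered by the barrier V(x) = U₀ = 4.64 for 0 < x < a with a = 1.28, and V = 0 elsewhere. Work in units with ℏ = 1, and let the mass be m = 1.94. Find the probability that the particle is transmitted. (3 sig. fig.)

E < U₀: inside the barrier ψ ∝ e^{±κx} with κ = √(2m(U₀ − E))/ℏ = 3.496.
κa = 4.475, sinh(κa) = 43.89.
Matching ψ, ψ′ at both faces gives T = [1 + U₀² sinh²(κa) / (4E(U₀ − E))]⁻¹ = 1/2210 = 0.000453.

T = 0.000453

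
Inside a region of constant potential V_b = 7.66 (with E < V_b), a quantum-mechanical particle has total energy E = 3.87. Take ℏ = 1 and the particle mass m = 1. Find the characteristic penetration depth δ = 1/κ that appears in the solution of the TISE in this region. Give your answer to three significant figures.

Since E < V_b the TISE in this region is ψ'' = κ²ψ with κ = √(2m(V_b − E))/ℏ.
κ = √(2 × 1 × 3.79) = 2.753. The penetration depth is δ = 1/κ = 0.363.

δ = 0.363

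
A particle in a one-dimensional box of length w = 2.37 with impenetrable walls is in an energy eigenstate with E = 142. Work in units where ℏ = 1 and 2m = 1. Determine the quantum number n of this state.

For an infinite well E_n = n²π²ℏ²/(2mw²), so n = (w/πℏ)√(2mE).
n = (2.37/π) × √(2 × 0.5 × 142) = 8.990 → n = 9.

n = 9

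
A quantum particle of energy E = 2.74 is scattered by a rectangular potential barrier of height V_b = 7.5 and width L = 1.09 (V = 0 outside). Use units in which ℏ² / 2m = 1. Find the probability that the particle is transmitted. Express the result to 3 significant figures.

T = 0.0314

E < V_b: inside the barrier ψ ∝ e^{±κx} with κ = √(2m(V_b − E))/ℏ = 2.182.
κL = 2.378, sinh(κL) = 5.346.
The exact tunnelling result is T⁻¹ = 1 + V_b² sinh²(κL) / [4E(V_b − E)] = 31.81, so T = 0.0314.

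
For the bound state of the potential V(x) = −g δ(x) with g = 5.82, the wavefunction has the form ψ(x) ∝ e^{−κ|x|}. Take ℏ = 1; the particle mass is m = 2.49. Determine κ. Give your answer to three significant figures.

Integrate −(ℏ²/2m)ψ'' − gδ(x)ψ = Eψ from −ε to +ε: the ψ'' term gives ψ'(0⁺) − ψ'(0⁻) and the δ term gives −(2mg/ℏ²)ψ(0).
With ψ ∝ e^{−κ|x|} this yields −2κ = −2mg/ℏ², so κ = mg/ℏ² = 14.49.

κ = 14.5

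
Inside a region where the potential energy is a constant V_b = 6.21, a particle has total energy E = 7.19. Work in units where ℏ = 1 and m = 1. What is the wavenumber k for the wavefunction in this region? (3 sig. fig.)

k = 1.40

With E > V_b the solution is oscillatory, ψ ∝ e^{±ikx} with k = √(2m(E − V_b))/ℏ.
k = √(2 × 1 × 0.98) = 1.400.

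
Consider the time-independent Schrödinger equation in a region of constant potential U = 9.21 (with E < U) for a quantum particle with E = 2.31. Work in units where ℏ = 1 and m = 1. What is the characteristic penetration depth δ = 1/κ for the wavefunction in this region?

δ = 0.269

Since E < U the TISE in this region is ψ'' = κ²ψ with κ = √(2m(U − E))/ℏ.
κ = √(2 × 1 × 6.9) = 3.715. The penetration depth is δ = 1/κ = 0.269.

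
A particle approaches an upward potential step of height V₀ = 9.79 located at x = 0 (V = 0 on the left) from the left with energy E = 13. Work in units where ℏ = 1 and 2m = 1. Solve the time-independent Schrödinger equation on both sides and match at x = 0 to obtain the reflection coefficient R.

R = 0.113

On each side the TISE gives plane waves with k = √(2m(E − V))/ℏ: k₁ = √(2·½·13) = 3.606, k₂ = √(2·½·3.21) = 1.792.
Matching ψ and ψ′ at x = 0 gives r = (k₁ − k₂)/(k₁ + k₂), so R = r² = 0.1130 and T = 1 − R = 0.8870.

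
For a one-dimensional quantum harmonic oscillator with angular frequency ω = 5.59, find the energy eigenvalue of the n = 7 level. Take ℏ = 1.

The oscillator eigenvalues are E_n = ℏω(n + ½), so E_7 = 5.59 × 7.5 = 41.93.

E = 41.9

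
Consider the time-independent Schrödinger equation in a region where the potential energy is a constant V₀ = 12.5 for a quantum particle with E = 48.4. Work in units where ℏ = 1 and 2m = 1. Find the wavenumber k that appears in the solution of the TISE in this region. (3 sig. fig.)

k = 5.99

With E > V₀ the solution is oscillatory, ψ ∝ e^{±ikx} with k = √(2m(E − V₀))/ℏ.
k = √(2 × 0.5 × 35.9) = 5.992.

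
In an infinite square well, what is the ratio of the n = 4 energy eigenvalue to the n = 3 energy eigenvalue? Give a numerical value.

E_n = n²π²ℏ²/(2mL²) so the ratio is n₂²/n₁² = 16/9 = 1.77778.

1.77778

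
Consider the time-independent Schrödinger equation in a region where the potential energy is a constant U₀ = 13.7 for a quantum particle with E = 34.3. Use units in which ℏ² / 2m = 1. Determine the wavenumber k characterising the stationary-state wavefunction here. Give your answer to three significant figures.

With E > U₀ the solution is oscillatory, ψ ∝ e^{±ikx} with k = √(2m(E − U₀))/ℏ.
k = √(2 × 0.5 × 20.6) = 4.539.

k = 4.54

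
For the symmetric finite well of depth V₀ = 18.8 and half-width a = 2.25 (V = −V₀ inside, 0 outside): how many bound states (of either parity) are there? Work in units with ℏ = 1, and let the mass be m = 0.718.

N = 8

Define the well-strength parameter z₀ = (a/ℏ)√(2mV₀) = 2.25 × √(2·0.718·18.8) = 11.69.
A new bound state (alternating even/odd) appears each time z₀ passes a multiple of π/2, so N = ⌊2z₀/π⌋ + 1 = ⌊7.442⌋ + 1 = 8.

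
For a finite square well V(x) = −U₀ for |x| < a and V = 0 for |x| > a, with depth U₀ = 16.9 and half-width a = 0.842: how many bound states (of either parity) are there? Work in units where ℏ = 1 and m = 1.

N = 4

The dimensionless depth is z₀ = a√(2mU₀)/ℏ = 0.842 × √(33.80) = 4.895.
A new bound state (alternating even/odd) appears each time z₀ passes a multiple of π/2, so N = ⌊2z₀/π⌋ + 1 = ⌊3.116⌋ + 1 = 4.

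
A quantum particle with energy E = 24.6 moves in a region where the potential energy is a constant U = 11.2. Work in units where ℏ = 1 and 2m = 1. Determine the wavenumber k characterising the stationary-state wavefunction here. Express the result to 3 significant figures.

With E > U the solution is oscillatory, ψ ∝ e^{±ikx} with k = √(2m(E − U))/ℏ.
k = √(2 × 0.5 × 13.4) = 3.661.

k = 3.66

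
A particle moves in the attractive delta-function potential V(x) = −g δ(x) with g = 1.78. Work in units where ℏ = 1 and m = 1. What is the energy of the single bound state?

E = -1.58

For x ≠ 0 the bound state is ψ ∝ e^{−κ|x|}; integrating the TISE across the delta gives the cusp condition 2κ = 2mg/ℏ², so κ = 1.780.
Then E = −ℏ²κ²/(2m) = −mg²/(2ℏ²) = -1.584.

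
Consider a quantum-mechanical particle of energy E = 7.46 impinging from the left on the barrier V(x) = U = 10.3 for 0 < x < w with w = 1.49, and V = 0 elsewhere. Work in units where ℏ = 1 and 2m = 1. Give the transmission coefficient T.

T = 0.0209

E < U: inside the barrier ψ ∝ e^{±κx} with κ = √(2m(U − E))/ℏ = 1.685.
κw = 2.511, sinh(κw) = 6.118.
Matching ψ, ψ′ at both faces gives T = [1 + U² sinh²(κw) / (4E(U − E))]⁻¹ = 1/47.86 = 0.0209.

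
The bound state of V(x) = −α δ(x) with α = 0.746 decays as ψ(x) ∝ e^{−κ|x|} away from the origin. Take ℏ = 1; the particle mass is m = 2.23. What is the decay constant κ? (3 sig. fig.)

Integrate −(ℏ²/2m)ψ'' − αδ(x)ψ = Eψ from −ε to +ε: the ψ'' term gives ψ'(0⁺) − ψ'(0⁻) and the δ term gives −(2mα/ℏ²)ψ(0).
With ψ ∝ e^{−κ|x|} this yields −2κ = −2mα/ℏ², so κ = mα/ℏ² = 1.664.

κ = 1.66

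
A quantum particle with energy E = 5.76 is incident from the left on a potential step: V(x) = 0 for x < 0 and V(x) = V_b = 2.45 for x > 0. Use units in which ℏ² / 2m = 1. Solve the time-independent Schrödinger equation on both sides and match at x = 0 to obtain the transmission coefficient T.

The wavenumbers are k₁ = √(2mE)/ℏ = 2.400 on the left and k₂ = √(2m(E − V_b))/ℏ = 1.819 on the right.
Continuity of ψ and ψ′ at the step yields the reflection amplitude r = (k₁ − k₂)/(k₁ + k₂) = 0.1376; thus R = |r|² = 0.01894, T = 0.9811.

T = 0.981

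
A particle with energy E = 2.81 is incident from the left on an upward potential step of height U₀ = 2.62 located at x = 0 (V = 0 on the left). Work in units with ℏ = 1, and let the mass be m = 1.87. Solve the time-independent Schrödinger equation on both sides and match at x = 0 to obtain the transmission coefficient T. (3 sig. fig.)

T = 0.655

On each side the TISE gives plane waves with k = √(2m(E − V))/ℏ: k₁ = √(2·1.87·2.81) = 3.242, k₂ = √(2·1.87·0.19) = 0.8430.
Continuity of ψ and ψ′ at the step yields the reflection amplitude r = (k₁ − k₂)/(k₁ + k₂) = 0.5873; thus R = |r|² = 0.3449, T = 0.6551.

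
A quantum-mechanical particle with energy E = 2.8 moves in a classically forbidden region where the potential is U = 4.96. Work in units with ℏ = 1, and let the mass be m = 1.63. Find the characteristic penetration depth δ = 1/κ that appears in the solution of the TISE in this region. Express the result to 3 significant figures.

Since E < U the TISE in this region is ψ'' = κ²ψ with κ = √(2m(U − E))/ℏ.
κ = √(2 × 1.63 × 2.16) = 2.654. The penetration depth is δ = 1/κ = 0.377.

δ = 0.377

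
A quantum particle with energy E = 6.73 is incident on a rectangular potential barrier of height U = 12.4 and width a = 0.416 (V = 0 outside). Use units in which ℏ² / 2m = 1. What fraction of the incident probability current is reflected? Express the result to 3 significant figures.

R = 0.576

E < U: inside the barrier ψ ∝ e^{±κx} with κ = √(2m(U − E))/ℏ = 2.381.
κa = 0.9906, sinh(κa) = 1.161.
The exact tunnelling result is T⁻¹ = 1 + U² sinh²(κa) / [4E(U − E)] = 2.357, so T = 0.424.
R = 1 − T = 0.576.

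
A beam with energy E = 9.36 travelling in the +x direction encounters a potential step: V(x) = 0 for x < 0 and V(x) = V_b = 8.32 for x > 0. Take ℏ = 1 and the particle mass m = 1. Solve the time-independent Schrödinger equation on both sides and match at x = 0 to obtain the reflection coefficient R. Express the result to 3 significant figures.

R = 0.250

The wavenumbers are k₁ = √(2mE)/ℏ = 4.327 on the left and k₂ = √(2m(E − V_b))/ℏ = 1.442 on the right.
Continuity of ψ and ψ′ at the step yields the reflection amplitude r = (k₁ − k₂)/(k₁ + k₂) = 0.5000; thus R = |r|² = 0.2500, T = 0.7500.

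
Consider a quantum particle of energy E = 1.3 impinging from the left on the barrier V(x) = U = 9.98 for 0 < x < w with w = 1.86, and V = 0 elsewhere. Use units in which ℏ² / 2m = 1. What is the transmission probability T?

T = 0.0000315

Since E < U the interior solution is evanescent with decay constant κ = √(2m(U − E))/ℏ = 2.946.
κw = 5.480, sinh(κw) = 119.9.
Matching ψ, ψ′ at both faces gives T = [1 + U² sinh²(κw) / (4E(U − E))]⁻¹ = 1/31730 = 0.0000315.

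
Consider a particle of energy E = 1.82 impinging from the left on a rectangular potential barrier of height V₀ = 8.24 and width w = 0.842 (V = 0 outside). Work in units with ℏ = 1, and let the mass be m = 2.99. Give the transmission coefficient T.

T = 0.0000810

E < V₀: inside the barrier ψ ∝ e^{±κx} with κ = √(2m(V₀ − E))/ℏ = 6.196.
κw = 5.217, sinh(κw) = 92.20.
The exact tunnelling result is T⁻¹ = 1 + V₀² sinh²(κw) / [4E(V₀ − E)] = 12350, so T = 0.0000810.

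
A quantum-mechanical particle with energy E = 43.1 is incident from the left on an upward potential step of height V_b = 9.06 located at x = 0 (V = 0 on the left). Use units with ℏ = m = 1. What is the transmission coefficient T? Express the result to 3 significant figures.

On each side the TISE gives plane waves with k = √(2m(E − V))/ℏ: k₁ = √(2·1·43.1) = 9.284, k₂ = √(2·1·34.04) = 8.251.
Continuity of ψ and ψ′ at the step yields the reflection amplitude r = (k₁ − k₂)/(k₁ + k₂) = 0.05893; thus R = |r|² = 0.003473, T = 0.9965.

T = 0.997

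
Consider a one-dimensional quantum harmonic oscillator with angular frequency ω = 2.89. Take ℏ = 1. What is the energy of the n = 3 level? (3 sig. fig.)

The oscillator eigenvalues are E_n = ℏω(n + ½), so E_3 = 2.89 × 3.5 = 10.12.

E = 10.1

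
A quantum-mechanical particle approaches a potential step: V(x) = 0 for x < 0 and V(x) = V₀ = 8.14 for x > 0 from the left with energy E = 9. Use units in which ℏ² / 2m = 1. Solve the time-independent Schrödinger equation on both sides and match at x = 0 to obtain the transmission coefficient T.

On each side the TISE gives plane waves with k = √(2m(E − V))/ℏ: k₁ = √(2·½·9) = 3.000, k₂ = √(2·½·0.86) = 0.9274.
Continuity of ψ and ψ′ at the step yields the reflection amplitude r = (k₁ − k₂)/(k₁ + k₂) = 0.5277; thus R = |r|² = 0.2785, T = 0.7215.

T = 0.721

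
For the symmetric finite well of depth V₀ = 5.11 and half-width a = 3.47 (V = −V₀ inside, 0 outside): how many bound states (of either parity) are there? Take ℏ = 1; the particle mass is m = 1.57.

The dimensionless depth is z₀ = a√(2mV₀)/ℏ = 3.47 × √(16.05) = 13.90.
A new bound state (alternating even/odd) appears each time z₀ passes a multiple of π/2, so N = ⌊2z₀/π⌋ + 1 = ⌊8.849⌋ + 1 = 9.

N = 9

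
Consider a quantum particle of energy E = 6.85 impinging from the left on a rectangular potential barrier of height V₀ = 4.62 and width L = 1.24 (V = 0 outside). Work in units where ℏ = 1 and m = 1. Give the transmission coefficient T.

T = 0.920

E > V₀: inside the barrier k₂ = √(2m(E − V₀))/ℏ = 2.112, k₂L = 2.619.
Matching at both interfaces gives T⁻¹ = 1 + V₀² sin²(k₂L) / [4E(E − V₀)] = 1.087, hence T = 0.920.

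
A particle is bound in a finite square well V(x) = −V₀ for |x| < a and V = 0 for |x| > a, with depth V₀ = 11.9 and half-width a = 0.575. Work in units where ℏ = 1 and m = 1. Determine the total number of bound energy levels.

N = 2

Define the well-strength parameter z₀ = (a/ℏ)√(2mV₀) = 0.575 × √(2·1·11.9) = 2.805.
A new bound state (alternating even/odd) appears each time z₀ passes a multiple of π/2, so N = ⌊2z₀/π⌋ + 1 = ⌊1.786⌋ + 1 = 2.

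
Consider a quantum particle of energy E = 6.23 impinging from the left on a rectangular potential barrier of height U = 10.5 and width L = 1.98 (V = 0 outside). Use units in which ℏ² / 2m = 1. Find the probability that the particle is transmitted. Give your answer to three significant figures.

T = 0.00108

E < U: inside the barrier ψ ∝ e^{±κx} with κ = √(2m(U − E))/ℏ = 2.066.
κL = 4.091, sinh(κL) = 29.91.
Matching ψ, ψ′ at both faces gives T = [1 + U² sinh²(κL) / (4E(U − E))]⁻¹ = 1/927.6 = 0.00108.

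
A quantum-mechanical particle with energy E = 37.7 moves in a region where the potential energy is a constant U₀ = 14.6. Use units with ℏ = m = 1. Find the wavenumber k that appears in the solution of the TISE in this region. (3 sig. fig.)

With E > U₀ the solution is oscillatory, ψ ∝ e^{±ikx} with k = √(2m(E − U₀))/ℏ.
k = √(2 × 1 × 23.1) = 6.797.

k = 6.80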